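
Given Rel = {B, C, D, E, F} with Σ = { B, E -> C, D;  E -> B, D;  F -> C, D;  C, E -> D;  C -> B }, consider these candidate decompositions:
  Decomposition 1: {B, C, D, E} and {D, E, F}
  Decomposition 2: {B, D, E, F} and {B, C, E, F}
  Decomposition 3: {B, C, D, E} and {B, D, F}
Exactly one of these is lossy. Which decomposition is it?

Decomposition 3

Decomposition 1: common = {D, E}, closure = {B, C, D, E} → lossless.
Decomposition 2: common = {B, E, F}, closure = {B, C, D, E, F} → lossless.
Decomposition 3: common = {B, D}, closure = {B, D} → lossy.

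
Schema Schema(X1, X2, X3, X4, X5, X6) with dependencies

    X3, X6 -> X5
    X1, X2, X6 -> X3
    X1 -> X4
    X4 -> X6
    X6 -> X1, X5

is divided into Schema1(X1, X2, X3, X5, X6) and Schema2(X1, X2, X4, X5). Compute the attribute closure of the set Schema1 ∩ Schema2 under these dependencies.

X1, X2, X3, X4, X5, X6

Schema1 ∩ Schema2 = {X1, X2, X5}.
X1 → X4 applies, adding X4
X4 → X6 applies, adding X6
X1, X2, X6 → X3 applies, adding X3
Closure: {X1, X2, X3, X4, X5, X6}.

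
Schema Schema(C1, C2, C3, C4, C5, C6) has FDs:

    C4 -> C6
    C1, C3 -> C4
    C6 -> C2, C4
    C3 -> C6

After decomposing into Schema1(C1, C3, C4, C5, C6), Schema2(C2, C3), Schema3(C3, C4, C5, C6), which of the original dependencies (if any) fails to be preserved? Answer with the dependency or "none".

Check C6 → C2, C4: no single fragment contains all of {C2, C4, C6}, and the restricted closure of {C6} across the fragments never reaches {C2, C4}.
C4 → C6 is preserved.
C1, C3 → C4 is preserved.
C3 → C6 is preserved.

C6 -> C2, C4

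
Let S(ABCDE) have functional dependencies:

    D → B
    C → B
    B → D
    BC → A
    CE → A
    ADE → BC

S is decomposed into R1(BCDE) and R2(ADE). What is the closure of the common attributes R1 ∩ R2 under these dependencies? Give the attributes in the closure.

R1 ∩ R2 = {DE}.
D → B applies, adding B
Closure: {BDE}.

BDE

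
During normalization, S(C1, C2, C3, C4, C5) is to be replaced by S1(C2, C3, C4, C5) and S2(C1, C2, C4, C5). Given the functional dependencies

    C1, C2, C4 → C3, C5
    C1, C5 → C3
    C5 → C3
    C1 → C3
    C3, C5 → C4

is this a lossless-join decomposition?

Yes

Common attributes: S1 ∩ S2 = {C2, C4, C5}.
Closure of {C2, C4, C5}: C5 → C3 applies, adding C3. So (C2, C4, C5)⁺ = {C2, C3, C4, C5}.
This closure contains every attribute of S1, so S1 ∩ S2 → S1. The join is lossless.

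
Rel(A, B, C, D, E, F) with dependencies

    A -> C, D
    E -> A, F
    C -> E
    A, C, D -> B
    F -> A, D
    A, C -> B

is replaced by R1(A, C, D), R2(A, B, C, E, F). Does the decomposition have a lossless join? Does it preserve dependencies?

Lossless test: (A, C)⁺ = {A, B, C, D, E, F}, which contains all of one fragment — lossless.
Dependency preservation: A, C, D → B; F → A, D are not contained in any single fragment, but the restricted closure of each left-hand side across the fragments still reaches the right-hand side; the remaining FDs each lie inside some fragment. All dependencies are preserved.

lossless and dependency-preserving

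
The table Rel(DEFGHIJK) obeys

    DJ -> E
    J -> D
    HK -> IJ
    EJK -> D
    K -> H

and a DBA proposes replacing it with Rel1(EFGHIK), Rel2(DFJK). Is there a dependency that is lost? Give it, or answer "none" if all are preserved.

DJ -> E

Check DJ → E: no single fragment contains all of {DEJ}, and the restricted closure of {DJ} across the fragments never reaches {E}.
J → D is preserved.
HK → IJ is preserved.
EJK → D is preserved.
K → H is preserved.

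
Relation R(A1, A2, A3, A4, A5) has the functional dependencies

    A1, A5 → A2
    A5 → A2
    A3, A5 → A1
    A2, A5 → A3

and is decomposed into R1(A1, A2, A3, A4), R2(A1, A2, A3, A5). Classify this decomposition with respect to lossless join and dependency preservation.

Lossless test: (A1, A2, A3)⁺ = {A1, A2, A3}, which is a superkey of neither fragment — lossy.
Dependency preservation: every FD's attributes lie within a single fragment, so each can be enforced locally — preserved.

lossy but dependency-preserving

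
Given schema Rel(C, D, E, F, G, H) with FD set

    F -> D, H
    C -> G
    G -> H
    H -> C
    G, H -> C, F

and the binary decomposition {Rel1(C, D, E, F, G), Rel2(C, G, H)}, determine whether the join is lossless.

Common attributes: Rel1 ∩ Rel2 = {C, G}.
Closure of {C, G}: G → H applies, adding H; G, H → C, F applies, adding F; F → D, H applies, adding D. So (C, G)⁺ = {C, D, F, G, H}.
This closure contains every attribute of Rel2, so Rel1 ∩ Rel2 → Rel2. The join is lossless.

Yes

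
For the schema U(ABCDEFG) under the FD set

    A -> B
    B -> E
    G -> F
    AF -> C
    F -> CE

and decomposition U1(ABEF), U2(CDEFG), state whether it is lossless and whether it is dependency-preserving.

Lossless test: (EF)⁺ = {CEF}, which is a superkey of neither fragment — lossy.
Dependency preservation: AF → C is not contained in any single fragment, but the restricted closure of its left-hand side across the fragments still reaches the right-hand side; the remaining FDs each lie inside some fragment. All dependencies are preserved.

lossy but dependency-preserving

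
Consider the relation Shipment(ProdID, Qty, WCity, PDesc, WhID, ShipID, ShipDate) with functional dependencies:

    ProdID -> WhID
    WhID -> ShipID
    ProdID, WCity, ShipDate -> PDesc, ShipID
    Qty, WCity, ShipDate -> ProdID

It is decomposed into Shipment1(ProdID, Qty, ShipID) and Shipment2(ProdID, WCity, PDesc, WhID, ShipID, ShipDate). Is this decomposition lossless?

No

Common attributes: Shipment1 ∩ Shipment2 = {ProdID, ShipID}.
Closure of {ProdID, ShipID}: ProdID → WhID applies, adding WhID. So (ProdID, ShipID)⁺ = {ProdID, WhID, ShipID}.
The closure contains neither all of Shipment1 = {ProdID, Qty, ShipID} nor all of Shipment2 = {ProdID, WCity, PDesc, WhID, ShipID, ShipDate}, so the common attributes are not a superkey of either fragment. The join is lossy.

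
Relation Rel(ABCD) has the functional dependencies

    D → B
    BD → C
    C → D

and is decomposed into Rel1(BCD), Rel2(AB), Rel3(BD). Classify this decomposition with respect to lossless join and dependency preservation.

lossy but dependency-preserving

Lossless test (chase): Rows 1 and 3 agree on BD; apply BD→C and equate their C entries. No row becomes fully distinguished — the join is lossy.
Dependency preservation: every FD's attributes lie within a single fragment, so each can be enforced locally — preserved.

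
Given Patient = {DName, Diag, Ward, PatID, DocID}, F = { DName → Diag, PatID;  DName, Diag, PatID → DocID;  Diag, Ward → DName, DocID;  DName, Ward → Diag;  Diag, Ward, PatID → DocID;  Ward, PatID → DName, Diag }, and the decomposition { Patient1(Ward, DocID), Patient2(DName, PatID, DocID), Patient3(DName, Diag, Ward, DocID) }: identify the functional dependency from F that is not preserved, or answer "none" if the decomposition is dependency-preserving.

Check Ward, PatID → DName, Diag: no single fragment contains all of {DName, Diag, Ward, PatID}, and the restricted closure of {Ward, PatID} across the fragments never reaches {DName, Diag}.
DName → Diag, PatID is preserved.
DName, Diag, PatID → DocID is preserved.
Diag, Ward → DName, DocID is preserved.
DName, Ward → Diag is preserved.
Diag, Ward, PatID → DocID is preserved.

Ward, PatID → DName, Diag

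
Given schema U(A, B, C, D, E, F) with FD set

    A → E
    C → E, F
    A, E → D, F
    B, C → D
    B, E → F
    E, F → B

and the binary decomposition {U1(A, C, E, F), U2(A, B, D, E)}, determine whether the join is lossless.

Yes

Common attributes: U1 ∩ U2 = {A, E}.
Closure of {A, E}: A, E → D, F applies, adding D, F; E, F → B applies, adding B. So (A, E)⁺ = {A, B, D, E, F}.
This closure contains every attribute of U2, so U1 ∩ U2 → U2. The join is lossless.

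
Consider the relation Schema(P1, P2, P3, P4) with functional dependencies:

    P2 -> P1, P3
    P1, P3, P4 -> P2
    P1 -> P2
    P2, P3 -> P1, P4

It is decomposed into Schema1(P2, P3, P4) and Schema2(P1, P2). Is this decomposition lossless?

Common attributes: Schema1 ∩ Schema2 = {P2}.
Closure of {P2}: P2 → P1, P3 applies, adding P1, P3; P2, P3 → P1, P4 applies, adding P4. So (P2)⁺ = {P1, P2, P3, P4}.
This closure contains every attribute of Schema1, so Schema1 ∩ Schema2 → Schema1. The join is lossless.

Yes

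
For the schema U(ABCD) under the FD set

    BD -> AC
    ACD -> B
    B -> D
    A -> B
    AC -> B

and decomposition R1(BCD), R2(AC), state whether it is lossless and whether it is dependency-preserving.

lossy and not dependency-preserving

Lossless test: (C)⁺ = {C}, which is a superkey of neither fragment — lossy.
Dependency preservation: the restricted closure of {BD} across the fragments never reaches {AC}, so BD → AC cannot be enforced without a join — not preserved.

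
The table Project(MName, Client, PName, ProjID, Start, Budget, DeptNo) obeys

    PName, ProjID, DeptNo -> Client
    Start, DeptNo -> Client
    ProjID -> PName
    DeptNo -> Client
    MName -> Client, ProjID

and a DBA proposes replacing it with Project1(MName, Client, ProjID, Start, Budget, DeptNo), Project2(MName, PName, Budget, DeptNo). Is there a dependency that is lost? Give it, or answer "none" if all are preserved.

Check ProjID → PName: no single fragment contains all of {PName, ProjID}, and the restricted closure of {ProjID} across the fragments never reaches {PName}.
PName, ProjID, DeptNo → Client is preserved.
Start, DeptNo → Client is preserved.
DeptNo → Client is preserved.
MName → Client, ProjID is preserved.

ProjID -> PName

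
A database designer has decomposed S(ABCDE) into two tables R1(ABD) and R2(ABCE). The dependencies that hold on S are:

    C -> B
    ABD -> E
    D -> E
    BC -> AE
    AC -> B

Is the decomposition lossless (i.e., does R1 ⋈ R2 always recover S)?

Common attributes: R1 ∩ R2 = {AB}.
No dependency enlarges {AB}, so (AB)⁺ = {AB}.
The closure contains neither all of R1 = {ABD} nor all of R2 = {ABCE}, so the common attributes are not a superkey of either fragment. The join is lossy.

No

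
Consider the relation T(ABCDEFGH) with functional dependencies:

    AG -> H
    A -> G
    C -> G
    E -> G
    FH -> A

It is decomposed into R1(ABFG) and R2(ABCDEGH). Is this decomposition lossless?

No

Common attributes: R1 ∩ R2 = {ABG}.
Closure of {ABG}: AG → H applies, adding H. So (ABG)⁺ = {ABGH}.
The closure contains neither all of R1 = {ABFG} nor all of R2 = {ABCDEGH}, so the common attributes are not a superkey of either fragment. The join is lossy.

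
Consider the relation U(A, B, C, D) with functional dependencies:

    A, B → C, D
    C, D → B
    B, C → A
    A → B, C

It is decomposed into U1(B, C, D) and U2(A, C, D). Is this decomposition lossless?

Common attributes: U1 ∩ U2 = {C, D}.
Closure of {C, D}: C, D → B applies, adding B; B, C → A applies, adding A. So (C, D)⁺ = {A, B, C, D}.
This closure contains every attribute of U1, so U1 ∩ U2 → U1. The join is lossless.

Yes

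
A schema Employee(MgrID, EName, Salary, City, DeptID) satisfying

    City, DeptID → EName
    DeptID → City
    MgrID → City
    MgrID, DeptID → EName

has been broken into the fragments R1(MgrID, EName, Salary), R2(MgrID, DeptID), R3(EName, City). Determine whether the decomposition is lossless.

No

Chase test. Columns are MgrID, EName, Salary, City, DeptID; row i has aⱼ where attribute j ∈ Ri, else bᵢⱼ.
Initial tableau (one row per fragment):
  row 1: a1 a2 a3 b14 b15
  row 2: a1 b22 b23 b24 a5
  row 3: b31 a2 b33 a4 b35
Rows 1 and 2 agree on MgrID; apply MgrID→City and equate their City entries.
No row becomes fully distinguished — the join is lossy.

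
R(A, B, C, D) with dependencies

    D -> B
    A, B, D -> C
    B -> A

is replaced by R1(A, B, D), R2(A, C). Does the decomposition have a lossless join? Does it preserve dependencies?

Lossless test: (A)⁺ = {A}, which is a superkey of neither fragment — lossy.
Dependency preservation: the restricted closure of {A, B, D} across the fragments never reaches {C}, so A, B, D → C cannot be enforced without a join — not preserved.

lossy and not dependency-preserving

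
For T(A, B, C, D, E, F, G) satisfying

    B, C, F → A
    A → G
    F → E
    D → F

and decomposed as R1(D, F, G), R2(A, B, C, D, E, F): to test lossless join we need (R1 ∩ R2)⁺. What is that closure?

D, E, F

R1 ∩ R2 = {D, F}.
F → E applies, adding E
Closure: {D, E, F}.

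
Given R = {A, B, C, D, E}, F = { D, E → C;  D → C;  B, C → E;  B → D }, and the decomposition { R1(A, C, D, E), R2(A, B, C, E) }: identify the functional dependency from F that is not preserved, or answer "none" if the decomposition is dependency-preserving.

Check B → D: no single fragment contains all of {B, D}, and the restricted closure of {B} across the fragments never reaches {D}.
D, E → C is preserved.
D → C is preserved.
B, C → E is preserved.

B → D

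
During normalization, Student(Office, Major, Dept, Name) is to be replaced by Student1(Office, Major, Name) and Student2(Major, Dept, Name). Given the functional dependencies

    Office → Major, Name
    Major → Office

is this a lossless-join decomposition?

Yes

Common attributes: Student1 ∩ Student2 = {Major, Name}.
Closure of {Major, Name}: Major → Office applies, adding Office. So (Major, Name)⁺ = {Office, Major, Name}.
This closure contains every attribute of Student1, so Student1 ∩ Student2 → Student1. The join is lossless.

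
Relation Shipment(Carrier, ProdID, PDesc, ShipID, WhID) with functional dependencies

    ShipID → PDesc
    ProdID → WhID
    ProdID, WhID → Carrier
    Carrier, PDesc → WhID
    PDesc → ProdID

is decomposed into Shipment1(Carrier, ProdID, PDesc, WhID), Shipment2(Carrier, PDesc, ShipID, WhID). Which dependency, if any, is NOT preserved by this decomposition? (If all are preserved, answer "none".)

none

ShipID → PDesc lies within Shipment2.
ProdID → WhID lies within Shipment1.
ProdID, WhID → Carrier lies within Shipment1.
Carrier, PDesc → WhID lies within Shipment1.
PDesc → ProdID lies within Shipment1.
Every dependency is enforceable on the fragments, so the decomposition is dependency-preserving.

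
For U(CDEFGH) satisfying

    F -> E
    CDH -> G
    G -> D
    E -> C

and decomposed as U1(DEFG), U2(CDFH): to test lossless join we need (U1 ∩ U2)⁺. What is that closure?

CDEF

U1 ∩ U2 = {DF}.
F → E applies, adding E
E → C applies, adding C
Closure: {CDEF}.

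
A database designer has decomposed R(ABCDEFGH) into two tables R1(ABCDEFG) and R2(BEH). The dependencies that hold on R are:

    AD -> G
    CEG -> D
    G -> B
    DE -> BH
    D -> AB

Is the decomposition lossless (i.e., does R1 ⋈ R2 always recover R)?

No

Common attributes: R1 ∩ R2 = {BE}.
No dependency enlarges {BE}, so (BE)⁺ = {BE}.
The closure contains neither all of R1 = {ABCDEFG} nor all of R2 = {BEH}, so the common attributes are not a superkey of either fragment. The join is lossy.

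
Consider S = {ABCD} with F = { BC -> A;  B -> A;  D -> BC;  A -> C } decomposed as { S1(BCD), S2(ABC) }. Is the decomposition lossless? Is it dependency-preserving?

lossless and dependency-preserving

Lossless test: (BC)⁺ = {ABC}, which contains all of one fragment — lossless.
Dependency preservation: every FD's attributes lie within a single fragment, so each can be enforced locally — preserved.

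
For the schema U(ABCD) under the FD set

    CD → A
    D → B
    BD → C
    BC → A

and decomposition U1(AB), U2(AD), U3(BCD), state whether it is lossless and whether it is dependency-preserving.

Lossless test (chase): Rows 2 and 3 agree on D; apply D→B and equate their B entries. Rows 2 and 3 agree on BD; apply BD→C and equate their C entries. Rows 2 and 3 agree on BC; apply BC→A and equate their A entries. Row 2 is now all distinguished symbols — the join is lossless.
Dependency preservation: the restricted closure of {BC} across the fragments never reaches {A}, so BC → A cannot be enforced without a join — not preserved.

lossless but not dependency-preserving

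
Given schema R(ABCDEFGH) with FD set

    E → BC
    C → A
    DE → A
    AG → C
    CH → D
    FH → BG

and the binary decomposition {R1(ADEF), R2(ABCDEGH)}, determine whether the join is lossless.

Common attributes: R1 ∩ R2 = {ADE}.
Closure of {ADE}: E → BC applies, adding BC. So (ADE)⁺ = {ABCDE}.
The closure contains neither all of R1 = {ADEF} nor all of R2 = {ABCDEGH}, so the common attributes are not a superkey of either fragment. The join is lossy.

No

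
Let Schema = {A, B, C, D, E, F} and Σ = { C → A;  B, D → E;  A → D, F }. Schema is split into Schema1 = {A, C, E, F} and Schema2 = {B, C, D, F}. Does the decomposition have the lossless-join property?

No

Common attributes: Schema1 ∩ Schema2 = {C, F}.
Closure of {C, F}: C → A applies, adding A; A → D, F applies, adding D. So (C, F)⁺ = {A, C, D, F}.
The closure contains neither all of Schema1 = {A, C, E, F} nor all of Schema2 = {B, C, D, F}, so the common attributes are not a superkey of either fragment. The join is lossy.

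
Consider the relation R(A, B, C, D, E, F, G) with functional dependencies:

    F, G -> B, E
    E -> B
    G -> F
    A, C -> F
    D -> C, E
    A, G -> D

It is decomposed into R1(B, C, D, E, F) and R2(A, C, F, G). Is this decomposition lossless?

No

Common attributes: R1 ∩ R2 = {C, F}.
No dependency enlarges {C, F}, so (C, F)⁺ = {C, F}.
The closure contains neither all of R1 = {B, C, D, E, F} nor all of R2 = {A, C, F, G}, so the common attributes are not a superkey of either fragment. The join is lossy.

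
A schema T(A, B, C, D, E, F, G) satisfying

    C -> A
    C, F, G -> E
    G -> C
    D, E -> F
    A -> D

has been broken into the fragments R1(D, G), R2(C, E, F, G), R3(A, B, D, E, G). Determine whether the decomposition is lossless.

Chase test. Columns are A, B, C, D, E, F, G; row i has aⱼ where attribute j ∈ Ri, else bᵢⱼ.
Initial tableau (one row per fragment):
  row 1: b11 b12 b13 a4 b15 b16 a7
  row 2: b21 b22 a3 b24 a5 a6 a7
  row 3: a1 a2 b33 a4 a5 b36 a7
Rows 1 and 2 agree on G; apply G→C and equate their C entries.
Rows 1 and 3 agree on G; apply G→C and equate their C entries.
Rows 1 and 2 agree on C; apply C→A and equate their A entries.
Rows 1 and 3 agree on C; apply C→A and equate their A entries.
Rows 1 and 2 agree on A; apply A→D and equate their D entries.
Rows 2 and 3 agree on D, E; apply D, E→F and equate their F entries.
Row 3 is now all distinguished symbols — the join is lossless.

Yes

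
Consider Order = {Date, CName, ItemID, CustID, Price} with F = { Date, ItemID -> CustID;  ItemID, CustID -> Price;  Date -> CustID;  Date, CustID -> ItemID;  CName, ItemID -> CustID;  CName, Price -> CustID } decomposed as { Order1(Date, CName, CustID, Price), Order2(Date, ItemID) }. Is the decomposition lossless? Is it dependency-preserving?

Lossless test: (Date)⁺ = {Date, ItemID, CustID, Price}, which contains all of one fragment — lossless.
Dependency preservation: the restricted closure of {ItemID, CustID} across the fragments never reaches {Price}, so ItemID, CustID → Price cannot be enforced without a join — not preserved.

lossless but not dependency-preserving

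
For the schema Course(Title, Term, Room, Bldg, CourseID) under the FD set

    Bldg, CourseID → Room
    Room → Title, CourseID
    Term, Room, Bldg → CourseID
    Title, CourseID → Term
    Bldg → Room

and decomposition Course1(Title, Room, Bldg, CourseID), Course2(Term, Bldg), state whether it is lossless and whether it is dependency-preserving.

Lossless test: (Bldg)⁺ = {Title, Term, Room, Bldg, CourseID}, which contains all of one fragment — lossless.
Dependency preservation: the restricted closure of {Title, CourseID} across the fragments never reaches {Term}, so Title, CourseID → Term cannot be enforced without a join — not preserved.

lossless but not dependency-preserving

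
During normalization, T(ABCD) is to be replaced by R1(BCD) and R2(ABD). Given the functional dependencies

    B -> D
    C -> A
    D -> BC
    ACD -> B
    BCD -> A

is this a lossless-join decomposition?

Common attributes: R1 ∩ R2 = {BD}.
Closure of {BD}: D → BC applies, adding C; BCD → A applies, adding A. So (BD)⁺ = {ABCD}.
This closure contains every attribute of R1, so R1 ∩ R2 → R1. The join is lossless.

Yes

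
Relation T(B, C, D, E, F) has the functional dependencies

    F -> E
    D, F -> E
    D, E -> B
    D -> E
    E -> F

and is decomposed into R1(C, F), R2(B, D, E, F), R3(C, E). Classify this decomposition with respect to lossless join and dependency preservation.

Lossless test (chase): Rows 1 and 2 agree on F; apply F→E and equate their E entries. Rows 1 and 3 agree on E; apply E→F and equate their F entries. No row becomes fully distinguished — the join is lossy.
Dependency preservation: every FD's attributes lie within a single fragment, so each can be enforced locally — preserved.

lossy but dependency-preserving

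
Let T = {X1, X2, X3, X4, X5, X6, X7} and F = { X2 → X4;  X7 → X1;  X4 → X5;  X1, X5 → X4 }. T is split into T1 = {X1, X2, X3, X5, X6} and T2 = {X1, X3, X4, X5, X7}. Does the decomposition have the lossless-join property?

Common attributes: T1 ∩ T2 = {X1, X3, X5}.
Closure of {X1, X3, X5}: X1, X5 → X4 applies, adding X4. So (X1, X3, X5)⁺ = {X1, X3, X4, X5}.
The closure contains neither all of T1 = {X1, X2, X3, X5, X6} nor all of T2 = {X1, X3, X4, X5, X7}, so the common attributes are not a superkey of either fragment. The join is lossy.

No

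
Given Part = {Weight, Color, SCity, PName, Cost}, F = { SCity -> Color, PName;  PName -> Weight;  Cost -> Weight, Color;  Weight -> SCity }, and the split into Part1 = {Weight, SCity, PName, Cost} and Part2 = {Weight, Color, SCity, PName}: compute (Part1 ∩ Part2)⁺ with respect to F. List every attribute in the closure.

Weight, Color, SCity, PName

Part1 ∩ Part2 = {Weight, SCity, PName}.
SCity → Color, PName applies, adding Color
Closure: {Weight, Color, SCity, PName}.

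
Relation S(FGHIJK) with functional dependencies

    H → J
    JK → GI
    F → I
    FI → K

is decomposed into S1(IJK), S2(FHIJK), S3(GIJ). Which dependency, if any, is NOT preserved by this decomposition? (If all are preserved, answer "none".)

JK → GI

Check JK → GI: no single fragment contains all of {GIJK}, and the restricted closure of {JK} across the fragments never reaches {GI}.
H → J is preserved.
F → I is preserved.
FI → K is preserved.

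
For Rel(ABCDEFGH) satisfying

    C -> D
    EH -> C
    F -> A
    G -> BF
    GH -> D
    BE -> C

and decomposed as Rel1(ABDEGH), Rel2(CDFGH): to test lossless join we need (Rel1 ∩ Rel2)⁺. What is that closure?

ABDFGH

Rel1 ∩ Rel2 = {DGH}.
G → BF applies, adding BF
F → A applies, adding A
Closure: {ABDFGH}.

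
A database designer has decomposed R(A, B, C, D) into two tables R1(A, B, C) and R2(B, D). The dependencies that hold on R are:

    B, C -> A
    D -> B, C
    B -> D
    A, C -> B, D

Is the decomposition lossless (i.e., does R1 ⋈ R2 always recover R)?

Yes

Common attributes: R1 ∩ R2 = {B}.
Closure of {B}: B → D applies, adding D; D → B, C applies, adding C; B, C → A applies, adding A. So (B)⁺ = {A, B, C, D}.
This closure contains every attribute of R1, so R1 ∩ R2 → R1. The join is lossless.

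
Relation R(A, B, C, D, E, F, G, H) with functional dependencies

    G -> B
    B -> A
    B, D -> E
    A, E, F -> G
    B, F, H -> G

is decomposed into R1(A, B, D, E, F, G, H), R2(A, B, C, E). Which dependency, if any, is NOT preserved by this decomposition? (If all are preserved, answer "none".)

none

G → B lies within R1.
B → A lies within R1.
B, D → E lies within R1.
A, E, F → G lies within R1.
B, F, H → G lies within R1.
Every dependency is enforceable on the fragments, so the decomposition is dependency-preserving.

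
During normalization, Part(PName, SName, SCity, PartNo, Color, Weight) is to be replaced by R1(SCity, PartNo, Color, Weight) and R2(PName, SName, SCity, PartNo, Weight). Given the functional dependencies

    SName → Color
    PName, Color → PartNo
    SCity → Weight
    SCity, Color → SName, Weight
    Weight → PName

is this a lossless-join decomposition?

No

Common attributes: R1 ∩ R2 = {SCity, PartNo, Weight}.
Closure of {SCity, PartNo, Weight}: Weight → PName applies, adding PName. So (SCity, PartNo, Weight)⁺ = {PName, SCity, PartNo, Weight}.
The closure contains neither all of R1 = {SCity, PartNo, Color, Weight} nor all of R2 = {PName, SName, SCity, PartNo, Weight}, so the common attributes are not a superkey of either fragment. The join is lossy.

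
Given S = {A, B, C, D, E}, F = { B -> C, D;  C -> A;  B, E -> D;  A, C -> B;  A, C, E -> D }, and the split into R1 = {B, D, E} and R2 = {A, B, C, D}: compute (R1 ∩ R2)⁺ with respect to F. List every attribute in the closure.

A, B, C, D

R1 ∩ R2 = {B, D}.
B → C, D applies, adding C
C → A applies, adding A
Closure: {A, B, C, D}.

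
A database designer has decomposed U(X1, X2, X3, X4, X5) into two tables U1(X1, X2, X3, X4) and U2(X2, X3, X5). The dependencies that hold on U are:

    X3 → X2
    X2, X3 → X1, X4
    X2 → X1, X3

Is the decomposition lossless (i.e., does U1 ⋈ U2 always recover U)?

Yes

Common attributes: U1 ∩ U2 = {X2, X3}.
Closure of {X2, X3}: X2, X3 → X1, X4 applies, adding X1, X4. So (X2, X3)⁺ = {X1, X2, X3, X4}.
This closure contains every attribute of U1, so U1 ∩ U2 → U1. The join is lossless.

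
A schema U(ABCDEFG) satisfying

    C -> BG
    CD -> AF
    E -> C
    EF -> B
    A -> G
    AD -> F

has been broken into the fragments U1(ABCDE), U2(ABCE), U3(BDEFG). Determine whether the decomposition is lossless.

Chase test. Columns are ABCDEFG; row i has aⱼ where attribute j ∈ Ui, else bᵢⱼ.
Initial tableau (one row per fragment):
  row 1: a1 a2 a3 a4 a5 b16 b17
  row 2: a1 a2 a3 b24 a5 b26 b27
  row 3: b31 a2 b33 a4 a5 a6 a7
Rows 1 and 2 agree on C; apply C→BG and equate their BG entries.
Rows 1 and 3 agree on E; apply E→C and equate their C entries.
Rows 1 and 3 agree on C; apply C→BG and equate their BG entries.
Rows 1 and 3 agree on CD; apply CD→AF and equate their AF entries.
Row 1 is now all distinguished symbols — the join is lossless.

Yes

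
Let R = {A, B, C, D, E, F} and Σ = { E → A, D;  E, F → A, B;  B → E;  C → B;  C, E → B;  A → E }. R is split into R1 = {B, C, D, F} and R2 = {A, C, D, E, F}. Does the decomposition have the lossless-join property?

Yes

Common attributes: R1 ∩ R2 = {C, D, F}.
Closure of {C, D, F}: C → B applies, adding B; B → E applies, adding E; E → A, D applies, adding A. So (C, D, F)⁺ = {A, B, C, D, E, F}.
This closure contains every attribute of R1, so R1 ∩ R2 → R1. The join is lossless.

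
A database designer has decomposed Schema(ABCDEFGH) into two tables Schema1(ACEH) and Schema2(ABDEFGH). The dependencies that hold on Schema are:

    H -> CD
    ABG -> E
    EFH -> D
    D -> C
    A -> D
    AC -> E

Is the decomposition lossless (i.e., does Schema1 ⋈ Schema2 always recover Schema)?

Yes

Common attributes: Schema1 ∩ Schema2 = {AEH}.
Closure of {AEH}: H → CD applies, adding CD. So (AEH)⁺ = {ACDEH}.
This closure contains every attribute of Schema1, so Schema1 ∩ Schema2 → Schema1. The join is lossless.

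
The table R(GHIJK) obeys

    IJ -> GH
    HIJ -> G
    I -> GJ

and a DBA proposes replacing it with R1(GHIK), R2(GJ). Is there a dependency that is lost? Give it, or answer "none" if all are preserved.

Check I → GJ: no single fragment contains all of {GIJ}, and the restricted closure of {I} across the fragments never reaches {GJ}.
IJ → GH is preserved.
HIJ → G is preserved.

I -> GJ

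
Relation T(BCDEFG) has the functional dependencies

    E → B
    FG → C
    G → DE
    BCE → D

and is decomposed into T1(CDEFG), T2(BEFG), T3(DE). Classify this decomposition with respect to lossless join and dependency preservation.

lossless and dependency-preserving

Lossless test (chase): Rows 1 and 2 agree on E; apply E→B and equate their B entries. Rows 1 and 3 agree on E; apply E→B and equate their B entries. Rows 1 and 2 agree on FG; apply FG→C and equate their C entries. Rows 1 and 2 agree on G; apply G→DE and equate their DE entries. Row 1 is now all distinguished symbols — the join is lossless.
Dependency preservation: BCE → D is not contained in any single fragment, but the restricted closure of its left-hand side across the fragments still reaches the right-hand side; the remaining FDs each lie inside some fragment. All dependencies are preserved.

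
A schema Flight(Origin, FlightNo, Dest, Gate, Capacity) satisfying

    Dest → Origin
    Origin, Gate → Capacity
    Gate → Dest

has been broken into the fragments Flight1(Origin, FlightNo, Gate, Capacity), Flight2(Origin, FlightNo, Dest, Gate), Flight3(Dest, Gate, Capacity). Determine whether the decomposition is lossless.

Yes

Chase test. Columns are Origin, FlightNo, Dest, Gate, Capacity; row i has aⱼ where attribute j ∈ Flighti, else bᵢⱼ.
Initial tableau (one row per fragment):
  row 1: a1 a2 b13 a4 a5
  row 2: a1 a2 a3 a4 b25
  row 3: b31 b32 a3 a4 a5
Rows 2 and 3 agree on Dest; apply Dest→Origin and equate their Origin entries.
Rows 1 and 2 agree on Origin, Gate; apply Origin, Gate→Capacity and equate their Capacity entries.
Rows 1 and 2 agree on Gate; apply Gate→Dest and equate their Dest entries.
Row 1 is now all distinguished symbols — the join is lossless.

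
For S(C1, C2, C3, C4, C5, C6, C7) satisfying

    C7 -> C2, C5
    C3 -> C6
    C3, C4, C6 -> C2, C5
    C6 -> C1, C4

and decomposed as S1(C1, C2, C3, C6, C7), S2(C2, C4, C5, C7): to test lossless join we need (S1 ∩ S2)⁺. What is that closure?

S1 ∩ S2 = {C2, C7}.
C7 → C2, C5 applies, adding C5
Closure: {C2, C5, C7}.

C2, C5, C7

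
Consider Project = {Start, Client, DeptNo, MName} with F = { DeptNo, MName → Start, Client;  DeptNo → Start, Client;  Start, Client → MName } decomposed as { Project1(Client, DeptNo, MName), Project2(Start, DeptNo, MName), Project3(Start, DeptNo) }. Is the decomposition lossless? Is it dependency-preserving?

Lossless test (chase): Rows 1 and 2 agree on DeptNo, MName; apply DeptNo, MName→Start, Client and equate their Start, Client entries. Rows 1 and 3 agree on DeptNo; apply DeptNo→Start, Client and equate their Start, Client entries. Rows 1 and 3 agree on Start, Client; apply Start, Client→MName and equate their MName entries. Row 1 is now all distinguished symbols — the join is lossless.
Dependency preservation: the restricted closure of {Start, Client} across the fragments never reaches {MName}, so Start, Client → MName cannot be enforced without a join — not preserved.

lossless but not dependency-preserving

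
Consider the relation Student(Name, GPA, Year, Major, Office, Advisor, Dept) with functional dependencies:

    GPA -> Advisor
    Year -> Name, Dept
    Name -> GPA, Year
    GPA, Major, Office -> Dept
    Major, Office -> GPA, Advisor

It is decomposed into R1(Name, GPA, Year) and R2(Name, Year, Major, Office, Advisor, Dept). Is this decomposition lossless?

Yes

Common attributes: R1 ∩ R2 = {Name, Year}.
Closure of {Name, Year}: Year → Name, Dept applies, adding Dept; Name → GPA, Year applies, adding GPA; GPA → Advisor applies, adding Advisor. So (Name, Year)⁺ = {Name, GPA, Year, Advisor, Dept}.
This closure contains every attribute of R1, so R1 ∩ R2 → R1. The join is lossless.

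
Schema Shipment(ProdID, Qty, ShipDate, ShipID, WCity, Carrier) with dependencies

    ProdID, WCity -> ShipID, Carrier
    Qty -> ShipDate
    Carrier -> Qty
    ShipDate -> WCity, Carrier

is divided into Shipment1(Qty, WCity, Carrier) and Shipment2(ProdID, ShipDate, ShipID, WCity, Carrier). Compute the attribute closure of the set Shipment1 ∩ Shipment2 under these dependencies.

Shipment1 ∩ Shipment2 = {WCity, Carrier}.
Carrier → Qty applies, adding Qty
Qty → ShipDate applies, adding ShipDate
Closure: {Qty, ShipDate, WCity, Carrier}.

Qty, ShipDate, WCity, Carrier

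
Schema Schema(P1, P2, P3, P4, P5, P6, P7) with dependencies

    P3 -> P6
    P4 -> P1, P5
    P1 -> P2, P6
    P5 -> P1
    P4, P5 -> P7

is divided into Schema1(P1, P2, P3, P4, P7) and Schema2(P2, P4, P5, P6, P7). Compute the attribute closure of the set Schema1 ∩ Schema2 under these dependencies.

Schema1 ∩ Schema2 = {P2, P4, P7}.
P4 → P1, P5 applies, adding P1, P5
P1 → P2, P6 applies, adding P6
Closure: {P1, P2, P4, P5, P6, P7}.

P1, P2, P4, P5, P6, P7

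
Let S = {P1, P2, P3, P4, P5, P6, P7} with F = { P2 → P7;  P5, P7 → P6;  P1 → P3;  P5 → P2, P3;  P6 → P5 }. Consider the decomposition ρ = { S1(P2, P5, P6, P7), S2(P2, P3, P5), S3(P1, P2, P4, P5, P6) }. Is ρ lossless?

Yes

Chase test. Columns are P1, P2, P3, P4, P5, P6, P7; row i has aⱼ where attribute j ∈ Si, else bᵢⱼ.
Initial tableau (one row per fragment):
  row 1: b11 a2 b13 b14 a5 a6 a7
  row 2: b21 a2 a3 b24 a5 b26 b27
  row 3: a1 a2 b33 a4 a5 a6 b37
Rows 1 and 2 agree on P2; apply P2→P7 and equate their P7 entries.
Rows 1 and 3 agree on P2; apply P2→P7 and equate their P7 entries.
Rows 1 and 2 agree on P5, P7; apply P5, P7→P6 and equate their P6 entries.
Rows 1 and 2 agree on P5; apply P5→P2, P3 and equate their P2, P3 entries.
Rows 1 and 3 agree on P5; apply P5→P2, P3 and equate their P2, P3 entries.
Row 3 is now all distinguished symbols — the join is lossless.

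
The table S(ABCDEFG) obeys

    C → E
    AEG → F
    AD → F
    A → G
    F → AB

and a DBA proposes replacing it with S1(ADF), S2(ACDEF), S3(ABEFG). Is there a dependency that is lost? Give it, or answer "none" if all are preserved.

C → E lies within S2.
AEG → F lies within S3.
AD → F lies within S1.
A → G lies within S3.
F → AB lies within S3.
Every dependency is enforceable on the fragments, so the decomposition is dependency-preserving.

none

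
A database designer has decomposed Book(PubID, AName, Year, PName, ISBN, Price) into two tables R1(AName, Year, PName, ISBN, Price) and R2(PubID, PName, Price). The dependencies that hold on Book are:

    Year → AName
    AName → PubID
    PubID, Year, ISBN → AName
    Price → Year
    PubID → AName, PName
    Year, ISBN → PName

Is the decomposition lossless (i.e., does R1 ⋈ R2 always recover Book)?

Yes

Common attributes: R1 ∩ R2 = {PName, Price}.
Closure of {PName, Price}: Price → Year applies, adding Year; Year → AName applies, adding AName; AName → PubID applies, adding PubID. So (PName, Price)⁺ = {PubID, AName, Year, PName, Price}.
This closure contains every attribute of R2, so R1 ∩ R2 → R2. The join is lossless.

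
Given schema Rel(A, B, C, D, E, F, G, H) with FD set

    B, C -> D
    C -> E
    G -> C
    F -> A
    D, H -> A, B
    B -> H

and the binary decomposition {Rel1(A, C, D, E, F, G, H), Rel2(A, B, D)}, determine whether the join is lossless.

Common attributes: Rel1 ∩ Rel2 = {A, D}.
No dependency enlarges {A, D}, so (A, D)⁺ = {A, D}.
The closure contains neither all of Rel1 = {A, C, D, E, F, G, H} nor all of Rel2 = {A, B, D}, so the common attributes are not a superkey of either fragment. The join is lossy.

No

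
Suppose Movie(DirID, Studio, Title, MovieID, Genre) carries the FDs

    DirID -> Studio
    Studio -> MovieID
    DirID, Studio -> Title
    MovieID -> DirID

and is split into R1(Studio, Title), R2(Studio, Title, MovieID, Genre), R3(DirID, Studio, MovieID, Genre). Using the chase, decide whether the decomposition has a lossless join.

Chase test. Columns are DirID, Studio, Title, MovieID, Genre; row i has aⱼ where attribute j ∈ Ri, else bᵢⱼ.
Initial tableau (one row per fragment):
  row 1: b11 a2 a3 b14 b15
  row 2: b21 a2 a3 a4 a5
  row 3: a1 a2 b33 a4 a5
Rows 1 and 2 agree on Studio; apply Studio→MovieID and equate their MovieID entries.
Rows 1 and 2 agree on MovieID; apply MovieID→DirID and equate their DirID entries.
Rows 1 and 3 agree on MovieID; apply MovieID→DirID and equate their DirID entries.
Rows 1 and 3 agree on DirID, Studio; apply DirID, Studio→Title and equate their Title entries.
Row 2 is now all distinguished symbols — the join is lossless.

Yes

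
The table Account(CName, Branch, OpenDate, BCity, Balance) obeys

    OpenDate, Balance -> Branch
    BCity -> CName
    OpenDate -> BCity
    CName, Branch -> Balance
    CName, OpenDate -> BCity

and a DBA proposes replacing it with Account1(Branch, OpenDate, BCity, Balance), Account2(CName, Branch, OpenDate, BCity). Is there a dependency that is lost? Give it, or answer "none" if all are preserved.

CName, Branch -> Balance

Check CName, Branch → Balance: no single fragment contains all of {CName, Branch, Balance}, and the restricted closure of {CName, Branch} across the fragments never reaches {Balance}.
OpenDate, Balance → Branch is preserved.
BCity → CName is preserved.
OpenDate → BCity is preserved.
CName, OpenDate → BCity is preserved.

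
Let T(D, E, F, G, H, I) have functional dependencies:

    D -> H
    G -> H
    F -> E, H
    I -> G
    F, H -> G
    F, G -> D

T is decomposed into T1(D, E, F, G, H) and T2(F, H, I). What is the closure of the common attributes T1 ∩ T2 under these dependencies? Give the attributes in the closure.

T1 ∩ T2 = {F, H}.
F → E, H applies, adding E
F, H → G applies, adding G
F, G → D applies, adding D
Closure: {D, E, F, G, H}.

D, E, F, G, H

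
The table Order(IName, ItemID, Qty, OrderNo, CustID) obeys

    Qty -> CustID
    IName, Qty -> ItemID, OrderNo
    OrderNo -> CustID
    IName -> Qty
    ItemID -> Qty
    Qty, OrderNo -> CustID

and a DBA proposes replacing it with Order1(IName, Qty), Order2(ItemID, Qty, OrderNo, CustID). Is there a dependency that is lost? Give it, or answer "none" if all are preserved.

Check IName, Qty → ItemID, OrderNo: no single fragment contains all of {IName, ItemID, Qty, OrderNo}, and the restricted closure of {IName, Qty} across the fragments never reaches {ItemID, OrderNo}.
Qty → CustID is preserved.
OrderNo → CustID is preserved.
IName → Qty is preserved.
ItemID → Qty is preserved.
Qty, OrderNo → CustID is preserved.

IName, Qty -> ItemID, OrderNo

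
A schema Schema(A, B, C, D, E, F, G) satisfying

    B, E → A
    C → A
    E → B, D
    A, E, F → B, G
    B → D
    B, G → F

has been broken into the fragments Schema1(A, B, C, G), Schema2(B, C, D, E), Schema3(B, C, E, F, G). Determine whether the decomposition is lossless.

Chase test. Columns are A, B, C, D, E, F, G; row i has aⱼ where attribute j ∈ Schemai, else bᵢⱼ.
Initial tableau (one row per fragment):
  row 1: a1 a2 a3 b14 b15 b16 a7
  row 2: b21 a2 a3 a4 a5 b26 b27
  row 3: b31 a2 a3 b34 a5 a6 a7
Rows 2 and 3 agree on B, E; apply B, E→A and equate their A entries.
Rows 1 and 2 agree on C; apply C→A and equate their A entries.
Rows 2 and 3 agree on E; apply E→B, D and equate their B, D entries.
Rows 1 and 2 agree on B; apply B→D and equate their D entries.
Rows 1 and 3 agree on B, G; apply B, G→F and equate their F entries.
Row 3 is now all distinguished symbols — the join is lossless.

Yes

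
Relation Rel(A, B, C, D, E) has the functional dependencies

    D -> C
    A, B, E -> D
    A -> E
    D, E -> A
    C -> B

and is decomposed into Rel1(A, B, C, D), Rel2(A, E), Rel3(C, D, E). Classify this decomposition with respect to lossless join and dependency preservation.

lossless but not dependency-preserving

Lossless test (chase): Rows 1 and 2 agree on A; apply A→E and equate their E entries. Rows 1 and 3 agree on D, E; apply D, E→A and equate their A entries. Rows 1 and 3 agree on C; apply C→B and equate their B entries. Row 1 is now all distinguished symbols — the join is lossless.
Dependency preservation: the restricted closure of {D, E} across the fragments never reaches {A}, so D, E → A cannot be enforced without a join — not preserved.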